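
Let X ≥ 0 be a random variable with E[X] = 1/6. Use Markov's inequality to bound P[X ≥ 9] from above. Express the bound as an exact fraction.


μ = E[X] = 1/6, a = 9.
Markov: P[X ≥ 9] ≤ μ/a = (1/6)/9 = 1/54.
Numerically: ≈ 0.019.
(Since a = 9 > μ = 0.167, the bound 1/54 is < 1 and informative.)

P[X ≥ 9] ≤ 1/54 ≈ 0.019.


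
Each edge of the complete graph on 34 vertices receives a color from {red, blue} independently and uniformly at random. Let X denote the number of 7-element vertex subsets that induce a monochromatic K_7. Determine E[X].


Let X = Σ_S X_S over the C(34, 7) = 5379616 subsets S of size 7, where X_S = 1 if the K_7 on S is monochromatic.
For a fixed S, the K_7 on S has C(7, 2) = 21 edges. P[all 21 edges red] = (1/2)^21, and likewise for blue, so P[monochromatic] = 2·(1/2)^21 = 2^{1 − 21} = 1/1048576.
Summing: E[X] = C(34, 7) · 2^{1 − 21} = 5379616 · 1/1048576 = 168113/32768.
Numerically: E[X] ≈ 5.1304.

E[X] = C(34,7)·2^(1−C(7,2)) = 168113/32768 ≈ 5.1304.


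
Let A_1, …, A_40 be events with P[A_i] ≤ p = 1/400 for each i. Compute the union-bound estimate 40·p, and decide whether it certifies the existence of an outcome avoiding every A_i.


Union bound: P[∪_{i=1}^{40} A_i] ≤ Σ_i P[A_i] ≤ 40·p = 40·(1/400) = 1/10.
Numerically: 1/10 ≈ 0.100000.
Is 1/10 < 1? YES.
Since P[∪ A_i] ≤ 1/10 < 1, the complement has P[∩ A_i^c] ≥ 1 − 1/10 = 9/10 > 0, so some outcome avoids every A_i.

40·p = 1/10 ≈ 0.100000; existence CERTIFIED by the union bound.


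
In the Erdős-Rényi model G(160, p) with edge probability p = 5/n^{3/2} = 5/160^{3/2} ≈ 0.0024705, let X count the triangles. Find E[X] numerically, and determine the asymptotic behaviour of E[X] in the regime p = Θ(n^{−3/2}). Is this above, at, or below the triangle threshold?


Number of potential triangles: C(160, 3) = 669920.
Each occurs with probability p³ ≈ (0.0024705)³ ≈ 1.5078915e-08.
By linearity: E[X] = C(160, 3)·p³ ≈ 669920 · 1.5078915e-08 ≈ 0.01010.
Since α = 3/2 > 1, p = c/n^{3/2} = o(1/n) is below the triangle threshold p ~ 1/n. Asymptotically E[X] ~ (c³/6)·n^{3(1−α)} = (5³/6)·n^{-1.5} → 0, so by Markov's inequality G has no triangles w.h.p.

E[X] ≈ 0.01010; in regime p = Θ(1/n^{3/2}) E[X] tends to 0 (below the triangle threshold p ~ 1/n).


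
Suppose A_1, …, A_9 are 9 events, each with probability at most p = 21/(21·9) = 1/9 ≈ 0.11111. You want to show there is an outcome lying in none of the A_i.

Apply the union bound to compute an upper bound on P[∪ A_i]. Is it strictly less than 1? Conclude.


Union bound: P[∪_{i=1}^{9} A_i] ≤ Σ_i P[A_i] ≤ 9·p = 9·(1/9) = 1.
Numerically: 1 ≈ 1.00000.
Is 1 < 1? NO.
Since the bound 1 is ≥ 1, the union bound is uninformative here; it does NOT by itself certify existence.

9·p = 1 ≈ 1.00000; existence NOT certified by the union bound.


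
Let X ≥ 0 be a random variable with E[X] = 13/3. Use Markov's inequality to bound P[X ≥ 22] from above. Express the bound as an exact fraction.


μ = E[X] = 13/3, a = 22.
Markov: P[X ≥ 22] ≤ μ/a = (13/3)/22 = 13/66.
Numerically: ≈ 0.1970.
(Since a = 22 > μ = 4.3333, the bound 13/66 is < 1 and informative.)

P[X ≥ 22] ≤ 13/66 ≈ 0.1970.


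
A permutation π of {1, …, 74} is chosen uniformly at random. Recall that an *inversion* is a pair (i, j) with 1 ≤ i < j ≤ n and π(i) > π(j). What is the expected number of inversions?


Write X = Σ X_I over the C(74, 2) = 2701 pairs i < j, with X_I the indicator of one inversion.
There are 2701 indicators.
For each fixed pair i < j, the values π(i) and π(j) are two distinct elements of {1, …, 74} in uniformly random order; by symmetry P[π(i) > π(j)] = 1/2.
By linearity: E[X] = 2701 · (1/2) = C(74, 2) · (1/2) = 2701/2 = 2701/2 ≈ 1350.500000.

E[X] = 2701/2 = 1350.500000.


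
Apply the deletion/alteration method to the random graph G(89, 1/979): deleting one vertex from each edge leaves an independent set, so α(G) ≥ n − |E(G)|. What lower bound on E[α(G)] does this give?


E[|E(G)|] = C(89, 2)·p = 3916 · (1/979) = 4.
E[α(G)] ≥ n − E[|E(G)|] = 89 − 4 = 85.
Numerically: ≈ 85.00000.
(This is only a lower bound; the true E[α(G)] may be larger.)

E[α(G)] ≥ 85 ≈ 85.00000.


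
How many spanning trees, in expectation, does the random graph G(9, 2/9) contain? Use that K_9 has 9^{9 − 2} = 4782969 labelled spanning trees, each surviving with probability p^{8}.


K_9 has 9^{9 − 2} = 4782969 labelled spanning trees.
For each such spanning tree H, let X_H = 1 if all 8 edges of H are present in G. Then P[X_H = 1] = p^{8} = (2/9)^{8} = 256/43046721.
Summing the indicators: E[X] = Σ_H E[X_H] = 4782969 · p^{8} = 4782969 · 256/43046721 = 256/9.
Numerically: E[X] ≈ 28.44.

E[X] = 4782969 · (2/9)^{8} = 256/9 ≈ 28.44.


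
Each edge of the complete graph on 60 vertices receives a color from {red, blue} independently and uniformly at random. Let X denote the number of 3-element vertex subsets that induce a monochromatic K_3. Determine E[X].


Let X = Σ_S X_S over the C(60, 3) = 34220 subsets S of size 3, where X_S = 1 if the K_3 on S is monochromatic.
For a fixed S, the K_3 on S has C(3, 2) = 3 edges. P[all 3 edges red] = (1/2)^3, and likewise for blue, so P[monochromatic] = 2·(1/2)^3 = 2^{1 − 3} = 1/4.
Summing: E[X] = C(60, 3) · 2^{1 − 3} = 34220 · 1/4 = 8555.
Numerically: E[X] ≈ 8555.000.

E[X] = C(60,3)·2^(1−C(3,2)) = 8555 ≈ 8555.000.


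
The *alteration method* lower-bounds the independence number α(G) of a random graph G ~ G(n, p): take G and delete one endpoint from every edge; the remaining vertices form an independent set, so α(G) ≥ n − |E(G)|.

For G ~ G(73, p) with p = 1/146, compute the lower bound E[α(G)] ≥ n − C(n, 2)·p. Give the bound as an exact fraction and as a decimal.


E[|E(G)|] = C(73, 2)·p = 2628 · (1/146) = 18.
E[α(G)] ≥ n − E[|E(G)|] = 73 − 18 = 55.
Numerically: ≈ 55.00000.
(This is only a lower bound; the true E[α(G)] may be larger.)

E[α(G)] ≥ 55 ≈ 55.00000.


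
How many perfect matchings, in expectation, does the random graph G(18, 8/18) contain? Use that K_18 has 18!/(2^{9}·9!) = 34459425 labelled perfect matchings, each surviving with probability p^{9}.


K_18 has 18!/(2^{9}·9!) = 34459425 labelled perfect matchings.
For each such perfect matching H, let X_H = 1 if all 9 edges of H are present in G. Then P[X_H = 1] = p^{9} = (4/9)^{9} = 262144/387420489.
Summing the indicators: E[X] = Σ_H E[X_H] = 34459425 · p^{9} = 34459425 · 262144/387420489 = 111522611200/4782969.
Numerically: E[X] ≈ 23317.

E[X] = 34459425 · (4/9)^{9} = 111522611200/4782969 ≈ 23317.


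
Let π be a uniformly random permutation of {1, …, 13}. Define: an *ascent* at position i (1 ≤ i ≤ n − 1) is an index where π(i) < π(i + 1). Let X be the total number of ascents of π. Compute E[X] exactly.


Write X = Σ X_I over i = 1, …, 12, with X_I the indicator of one ascent.
There are 12 indicators.
For each fixed i, the pair (π(i), π(i+1)) is a uniformly random ordered pair of distinct values from {1, …, 13}; by symmetry P[π(i) < π(i+1)] = 1/2.
By linearity: E[X] = 12 · (1/2) = (13 − 1) · (1/2) = 6 ≈ 6.000.

E[X] = 6 = 6.000.


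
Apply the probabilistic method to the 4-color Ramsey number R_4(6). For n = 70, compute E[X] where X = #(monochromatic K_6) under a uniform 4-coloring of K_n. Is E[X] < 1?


E[X] = C(70, 6) · 4^{1 − 15} = 131115985 · 4^{−14} = 131115985/268435456.
As a reduced fraction: E[X] = 131115985/268435456 ≈ 0.48845.
Is E[X] < 1? YES.
Since E[X] < 1, there exists a 4-coloring of K_{70} with no monochromatic K_6; hence R_4(6) > 70.

E[X] = 131115985/268435456 ≈ 0.48845; E[X] < 1, so R_4(6) > 70.


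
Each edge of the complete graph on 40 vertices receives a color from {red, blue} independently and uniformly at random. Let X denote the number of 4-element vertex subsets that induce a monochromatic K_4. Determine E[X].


Let X = Σ_S X_S over the C(40, 4) = 91390 subsets S of size 4, where X_S = 1 if the K_4 on S is monochromatic.
For a fixed S, the K_4 on S has C(4, 2) = 6 edges. P[all 6 edges red] = (1/2)^6, and likewise for blue, so P[monochromatic] = 2·(1/2)^6 = 2^{1 − 6} = 1/32.
Summing: E[X] = C(40, 4) · 2^{1 − 6} = 91390 · 1/32 = 45695/16.
Numerically: E[X] ≈ 2855.93750.

E[X] = C(40,4)·2^(1−C(4,2)) = 45695/16 ≈ 2855.93750.


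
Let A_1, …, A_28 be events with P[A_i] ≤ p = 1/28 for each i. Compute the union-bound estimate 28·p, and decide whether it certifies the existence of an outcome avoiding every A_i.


Union bound: P[∪_{i=1}^{28} A_i] ≤ Σ_i P[A_i] ≤ 28·p = 28·(1/28) = 1.
Numerically: 1 ≈ 1.0000.
Is 1 < 1? NO.
Since the bound 1 is ≥ 1, the union bound is uninformative here; it does NOT by itself certify existence.

28·p = 1 ≈ 1.0000; existence NOT certified by the union bound.


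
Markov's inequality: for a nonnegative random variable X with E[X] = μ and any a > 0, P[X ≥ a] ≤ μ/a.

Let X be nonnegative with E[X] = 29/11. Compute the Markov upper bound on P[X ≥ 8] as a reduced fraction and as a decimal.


μ = E[X] = 29/11, a = 8.
Markov: P[X ≥ 8] ≤ μ/a = (29/11)/8 = 29/88.
Numerically: ≈ 0.32955.
(Since a = 8 > μ = 2.63636, the bound 29/88 is < 1 and informative.)

P[X ≥ 8] ≤ 29/88 ≈ 0.32955.


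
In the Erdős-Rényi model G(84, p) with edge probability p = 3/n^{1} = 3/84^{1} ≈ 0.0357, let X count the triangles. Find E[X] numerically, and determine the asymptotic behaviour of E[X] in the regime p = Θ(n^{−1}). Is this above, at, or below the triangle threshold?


Number of potential triangles: C(84, 3) = 95284.
Each occurs with probability p³ ≈ (0.0357)³ ≈ 4.55539e-05.
By linearity: E[X] = C(84, 3)·p³ ≈ 95284 · 4.55539e-05 ≈ 4.341.
Here α = 1, so p = 3/n is exactly at the triangle threshold p ~ 1/n. Asymptotically E[X] → c³/6 = 3³/6 = 9/2 ≈ 4.500, a bounded constant. In this regime the triangle count is asymptotically Poisson(c³/6).

E[X] ≈ 4.341; in regime p = Θ(1/n^{1}) E[X] stays bounded (at the triangle threshold p ~ 1/n).


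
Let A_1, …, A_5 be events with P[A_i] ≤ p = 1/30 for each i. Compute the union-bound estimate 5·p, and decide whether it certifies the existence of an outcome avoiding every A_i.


Union bound: P[∪_{i=1}^{5} A_i] ≤ Σ_i P[A_i] ≤ 5·p = 5·(1/30) = 1/6.
Numerically: 1/6 ≈ 0.166667.
Is 1/6 < 1? YES.
Since P[∪ A_i] ≤ 1/6 < 1, the complement has P[∩ A_i^c] ≥ 1 − 1/6 = 5/6 > 0, so some outcome avoids every A_i.

5·p = 1/6 ≈ 0.166667; existence CERTIFIED by the union bound.


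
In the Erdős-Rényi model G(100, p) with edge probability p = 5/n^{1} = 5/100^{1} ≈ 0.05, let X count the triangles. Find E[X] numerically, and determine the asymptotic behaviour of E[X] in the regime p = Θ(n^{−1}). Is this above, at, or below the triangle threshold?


Number of potential triangles: C(100, 3) = 161700.
Each occurs with probability p³ ≈ (0.05)³ ≈ 1.25000000e-04.
By linearity: E[X] = C(100, 3)·p³ ≈ 161700 · 1.25000000e-04 ≈ 20.212500.
Here α = 1, so p = 5/n is exactly at the triangle threshold p ~ 1/n. Asymptotically E[X] → c³/6 = 5³/6 = 125/6 ≈ 20.833333, a bounded constant. In this regime the triangle count is asymptotically Poisson(c³/6).

E[X] ≈ 20.212500; in regime p = Θ(1/n^{1}) E[X] stays bounded (at the triangle threshold p ~ 1/n).


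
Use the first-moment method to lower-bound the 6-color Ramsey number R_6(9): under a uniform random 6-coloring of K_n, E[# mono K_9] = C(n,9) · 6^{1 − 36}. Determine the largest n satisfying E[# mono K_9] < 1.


We need C(n, 9) · 6^{1 − 36} < 1, i.e. C(n, 9) < 6^{36 − 1} = 1719070799748422591028658176.
Check values of n near the boundary:
  n = 4407: C(4407, 9) = 1713856532599459170657070050; 1713856532599459170657070050 < 1719070799748422591028658176? YES
  n = 4408: C(4408, 9) = 1717362945146264156457459600; 1717362945146264156457459600 < 1719070799748422591028658176? YES
  n = 4409: C(4409, 9) = 1720875732988608787686577131; 1720875732988608787686577131 < 1719070799748422591028658176? NO
  n = 4410: C(4410, 9) = 1724394906266704102180823710; 1724394906266704102180823710 < 1719070799748422591028658176? NO
The largest n with C(n, 9) < 1719070799748422591028658176 is n = 4408 (where E[X] = 35778394690547169926197075/35813974994758803979763712 ≈ 0.999007). Hence R_6(9) > 4408, i.e. R_6(9) ≥ 4409.

Largest n = 4408; hence R_6(9) > 4408.


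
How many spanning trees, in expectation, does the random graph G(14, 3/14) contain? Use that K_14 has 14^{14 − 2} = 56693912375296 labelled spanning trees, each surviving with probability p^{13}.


K_14 has 14^{14 − 2} = 56693912375296 labelled spanning trees.
For each such spanning tree H, let X_H = 1 if all 13 edges of H are present in G. Then P[X_H = 1] = p^{13} = (3/14)^{13} = 1594323/793714773254144.
Summing the indicators: E[X] = Σ_H E[X_H] = 56693912375296 · p^{13} = 56693912375296 · 1594323/793714773254144 = 1594323/14.
Numerically: E[X] ≈ 1.1388e+05.

E[X] = 56693912375296 · (3/14)^{13} = 1594323/14 ≈ 1.1388e+05.


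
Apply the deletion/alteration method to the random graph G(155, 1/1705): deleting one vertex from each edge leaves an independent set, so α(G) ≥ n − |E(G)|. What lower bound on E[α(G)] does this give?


E[|E(G)|] = C(155, 2)·p = 11935 · (1/1705) = 7.
E[α(G)] ≥ n − E[|E(G)|] = 155 − 7 = 148.
Numerically: ≈ 148.000000.
(This is only a lower bound; the true E[α(G)] may be larger.)

E[α(G)] ≥ 148 ≈ 148.000000.


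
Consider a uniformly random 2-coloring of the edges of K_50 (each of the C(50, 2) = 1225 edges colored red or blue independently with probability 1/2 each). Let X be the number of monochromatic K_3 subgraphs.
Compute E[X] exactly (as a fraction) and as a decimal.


Let X = Σ_S X_S over the C(50, 3) = 19600 subsets S of size 3, where X_S = 1 if the K_3 on S is monochromatic.
For a fixed S, the K_3 on S has C(3, 2) = 3 edges. P[all 3 edges red] = (1/2)^3, and likewise for blue, so P[monochromatic] = 2·(1/2)^3 = 2^{1 − 3} = 1/4.
By linearity of expectation: E[X] = C(50, 3) · 2^{1 − 3} = 19600 · 1/4 = 4900.
Numerically: E[X] ≈ 4900.000000.

E[X] = C(50,3)·2^(1−C(3,2)) = 4900 ≈ 4900.000000.


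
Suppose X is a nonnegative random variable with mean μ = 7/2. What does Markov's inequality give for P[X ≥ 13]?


μ = E[X] = 7/2, a = 13.
Markov: P[X ≥ 13] ≤ μ/a = (7/2)/13 = 7/26.
Numerically: ≈ 0.26923.
(Since a = 13 > μ = 3.50000, the bound 7/26 is < 1 and informative.)

P[X ≥ 13] ≤ 7/26 ≈ 0.26923.


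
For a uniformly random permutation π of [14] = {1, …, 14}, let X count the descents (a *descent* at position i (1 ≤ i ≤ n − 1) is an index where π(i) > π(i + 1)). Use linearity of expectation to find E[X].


Write X = Σ X_I over i = 1, …, 13, with X_I the indicator of one descent.
There are 13 indicators.
For each fixed i, the pair (π(i), π(i+1)) is a uniformly random ordered pair of distinct values from {1, …, 14}; by symmetry P[π(i) > π(i+1)] = 1/2.
By linearity: E[X] = 13 · (1/2) = (14 − 1) · (1/2) = 13/2 ≈ 6.50000.

E[X] = 13/2 = 6.50000.


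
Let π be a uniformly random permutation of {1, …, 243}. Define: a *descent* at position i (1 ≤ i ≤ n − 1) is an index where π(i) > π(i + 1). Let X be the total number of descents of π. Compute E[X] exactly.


Write X = Σ X_I over i = 1, …, 242, with X_I the indicator of one descent.
There are 242 indicators.
For each fixed i, the pair (π(i), π(i+1)) is a uniformly random ordered pair of distinct values from {1, …, 243}; by symmetry P[π(i) > π(i+1)] = 1/2.
By linearity: E[X] = 242 · (1/2) = (243 − 1) · (1/2) = 121 ≈ 121.000000.

E[X] = 121 = 121.000000.


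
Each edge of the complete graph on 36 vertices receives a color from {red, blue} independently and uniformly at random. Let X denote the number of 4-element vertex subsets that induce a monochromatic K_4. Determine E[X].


Let X = Σ_S X_S over the C(36, 4) = 58905 subsets S of size 4, where X_S = 1 if the K_4 on S is monochromatic.
For a fixed S, the K_4 on S has C(4, 2) = 6 edges. P[all 6 edges red] = (1/2)^6, and likewise for blue, so P[monochromatic] = 2·(1/2)^6 = 2^{1 − 6} = 1/32.
Summing: E[X] = C(36, 4) · 2^{1 − 6} = 58905 · 1/32 = 58905/32.
Numerically: E[X] ≈ 1840.781.

E[X] = C(36,4)·2^(1−C(4,2)) = 58905/32 ≈ 1840.781.


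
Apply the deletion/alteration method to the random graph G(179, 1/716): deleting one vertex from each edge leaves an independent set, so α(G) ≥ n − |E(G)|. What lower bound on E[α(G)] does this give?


E[|E(G)|] = C(179, 2)·p = 15931 · (1/716) = 89/4.
E[α(G)] ≥ n − E[|E(G)|] = 179 − 89/4 = 627/4.
Numerically: ≈ 156.7500.
(This is only a lower bound; the true E[α(G)] may be larger.)

E[α(G)] ≥ 627/4 ≈ 156.7500.


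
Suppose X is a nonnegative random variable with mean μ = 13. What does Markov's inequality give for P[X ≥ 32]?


μ = E[X] = 13, a = 32.
Markov: P[X ≥ 32] ≤ μ/a = (13)/32 = 13/32.
Numerically: ≈ 0.40625.
(Since a = 32 > μ = 13.00000, the bound 13/32 is < 1 and informative.)

P[X ≥ 32] ≤ 13/32 ≈ 0.40625.


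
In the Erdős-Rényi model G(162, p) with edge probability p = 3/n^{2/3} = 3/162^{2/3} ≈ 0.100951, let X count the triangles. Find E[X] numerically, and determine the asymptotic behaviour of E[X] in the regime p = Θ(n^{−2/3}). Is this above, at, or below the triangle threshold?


Number of potential triangles: C(162, 3) = 695520.
Each occurs with probability p³ ≈ (0.100951)³ ≈ 1.02880658e-03.
By linearity: E[X] = C(162, 3)·p³ ≈ 695520 · 1.02880658e-03 ≈ 715.555556.
Since α = 2/3 < 1, p = c/n^{2/3} ≫ 1/n is above the triangle threshold p ~ 1/n. Asymptotically E[X] ~ (c³/6)·n^{3(1−α)} = (3³/6)·n^{1} → ∞; triangles are abundant w.h.p.

E[X] ≈ 715.555556; in regime p = Θ(1/n^{2/3}) E[X] diverges (above the triangle threshold p ~ 1/n).


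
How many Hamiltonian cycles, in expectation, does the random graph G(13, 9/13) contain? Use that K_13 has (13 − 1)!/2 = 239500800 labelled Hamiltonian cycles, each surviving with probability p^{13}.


K_13 has (13 − 1)!/2 = 239500800 labelled Hamiltonian cycles.
For each such Hamiltonian cycle H, let X_H = 1 if all 13 edges of H are present in G. Then P[X_H = 1] = p^{13} = (9/13)^{13} = 2541865828329/302875106592253.
By linearity: E[X] = Σ_H E[X_H] = 239500800 · p^{13} = 239500800 · 2541865828329/302875106592253 = 608778899377458163200/302875106592253.
Numerically: E[X] ≈ 2.01e+06.

E[X] = 239500800 · (9/13)^{13} = 608778899377458163200/302875106592253 ≈ 2.01e+06.


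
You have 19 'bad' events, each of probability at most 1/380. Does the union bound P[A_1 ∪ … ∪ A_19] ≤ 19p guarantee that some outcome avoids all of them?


Union bound: P[∪_{i=1}^{19} A_i] ≤ Σ_i P[A_i] ≤ 19·p = 19·(1/380) = 1/20.
Numerically: 1/20 ≈ 0.050000.
Is 1/20 < 1? YES.
Since P[∪ A_i] ≤ 1/20 < 1, the complement has P[∩ A_i^c] ≥ 1 − 1/20 = 19/20 > 0, so some outcome avoids every A_i.

19·p = 1/20 ≈ 0.050000; existence CERTIFIED by the union bound.


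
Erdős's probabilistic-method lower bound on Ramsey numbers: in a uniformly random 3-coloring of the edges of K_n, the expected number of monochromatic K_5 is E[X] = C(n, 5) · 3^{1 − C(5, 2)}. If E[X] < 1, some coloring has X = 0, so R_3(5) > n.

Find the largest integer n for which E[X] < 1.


We need C(n, 5) · 3^{1 − 10} < 1, i.e. C(n, 5) < 3^{10 − 1} = 19683.
Check values of n near the boundary:
  n = 16: C(16, 5) = 4368; 4368 < 19683? YES
  n = 17: C(17, 5) = 6188; 6188 < 19683? YES
  n = 18: C(18, 5) = 8568; 8568 < 19683? YES
  n = 19: C(19, 5) = 11628; 11628 < 19683? YES
  n = 20: C(20, 5) = 15504; 15504 < 19683? YES
  n = 21: C(21, 5) = 20349; 20349 < 19683? NO
The largest n with C(n, 5) < 19683 is n = 20 (where E[X] = 5168/6561 ≈ 0.787685). Hence R_3(5) > 20, i.e. R_3(5) ≥ 21.

Largest n = 20; hence R_3(5) > 20.


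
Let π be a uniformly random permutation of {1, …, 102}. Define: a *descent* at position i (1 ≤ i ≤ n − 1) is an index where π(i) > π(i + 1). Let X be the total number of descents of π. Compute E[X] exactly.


Write X = Σ X_I over i = 1, …, 101, with X_I the indicator of one descent.
There are 101 indicators.
For each fixed i, the pair (π(i), π(i+1)) is a uniformly random ordered pair of distinct values from {1, …, 102}; by symmetry P[π(i) > π(i+1)] = 1/2.
By linearity: E[X] = 101 · (1/2) = (102 − 1) · (1/2) = 101/2 ≈ 50.500.

E[X] = 101/2 = 50.500.


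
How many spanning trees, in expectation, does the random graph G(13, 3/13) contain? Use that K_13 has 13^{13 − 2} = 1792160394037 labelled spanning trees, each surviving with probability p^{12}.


K_13 has 13^{13 − 2} = 1792160394037 labelled spanning trees.
For each such spanning tree H, let X_H = 1 if all 12 edges of H are present in G. Then P[X_H = 1] = p^{12} = (3/13)^{12} = 531441/23298085122481.
Summing the indicators: E[X] = Σ_H E[X_H] = 1792160394037 · p^{12} = 1792160394037 · 531441/23298085122481 = 531441/13.
Numerically: E[X] ≈ 40880.

E[X] = 1792160394037 · (3/13)^{12} = 531441/13 ≈ 40880.


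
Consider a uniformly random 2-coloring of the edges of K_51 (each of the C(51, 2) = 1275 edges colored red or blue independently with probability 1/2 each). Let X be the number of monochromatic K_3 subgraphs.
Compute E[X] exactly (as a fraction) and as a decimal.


Let X = Σ_S X_S over the C(51, 3) = 20825 subsets S of size 3, where X_S = 1 if the K_3 on S is monochromatic.
For a fixed S, the K_3 on S has C(3, 2) = 3 edges. P[all 3 edges red] = (1/2)^3, and likewise for blue, so P[monochromatic] = 2·(1/2)^3 = 2^{1 − 3} = 1/4.
By linearity of expectation: E[X] = C(51, 3) · 2^{1 − 3} = 20825 · 1/4 = 20825/4.
Numerically: E[X] ≈ 5206.250000.

E[X] = C(51,3)·2^(1−C(3,2)) = 20825/4 ≈ 5206.250000.


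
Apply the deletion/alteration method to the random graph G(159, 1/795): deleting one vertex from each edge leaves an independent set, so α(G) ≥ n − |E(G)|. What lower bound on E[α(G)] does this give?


E[|E(G)|] = C(159, 2)·p = 12561 · (1/795) = 79/5.
E[α(G)] ≥ n − E[|E(G)|] = 159 − 79/5 = 716/5.
Numerically: ≈ 143.200000.
(This is only a lower bound; the true E[α(G)] may be larger.)

E[α(G)] ≥ 716/5 ≈ 143.200000.


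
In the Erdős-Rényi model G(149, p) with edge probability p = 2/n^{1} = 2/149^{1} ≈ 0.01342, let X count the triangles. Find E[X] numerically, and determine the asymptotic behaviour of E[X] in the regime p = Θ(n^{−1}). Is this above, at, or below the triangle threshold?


Number of potential triangles: C(149, 3) = 540274.
Each occurs with probability p³ ≈ (0.01342)³ ≈ 2.418417e-06.
By linearity: E[X] = C(149, 3)·p³ ≈ 540274 · 2.418417e-06 ≈ 1.3066.
Here α = 1, so p = 2/n is exactly at the triangle threshold p ~ 1/n. Asymptotically E[X] → c³/6 = 2³/6 = 4/3 ≈ 1.3333, a bounded constant. In this regime the triangle count is asymptotically Poisson(c³/6).

E[X] ≈ 1.3066; in regime p = Θ(1/n^{1}) E[X] stays bounded (at the triangle threshold p ~ 1/n).


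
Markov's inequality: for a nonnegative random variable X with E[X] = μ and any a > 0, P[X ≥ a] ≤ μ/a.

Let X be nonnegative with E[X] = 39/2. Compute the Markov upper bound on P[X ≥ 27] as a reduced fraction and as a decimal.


μ = E[X] = 39/2, a = 27.
Markov: P[X ≥ 27] ≤ μ/a = (39/2)/27 = 13/18.
Numerically: ≈ 0.72222.
(Since a = 27 > μ = 19.50000, the bound 13/18 is < 1 and informative.)

P[X ≥ 27] ≤ 13/18 ≈ 0.72222.


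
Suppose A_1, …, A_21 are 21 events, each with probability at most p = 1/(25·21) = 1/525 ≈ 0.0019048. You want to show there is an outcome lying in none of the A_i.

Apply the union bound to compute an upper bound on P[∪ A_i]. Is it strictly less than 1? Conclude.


Union bound: P[∪_{i=1}^{21} A_i] ≤ Σ_i P[A_i] ≤ 21·p = 21·(1/525) = 1/25.
Numerically: 1/25 ≈ 0.0400000.
Is 1/25 < 1? YES.
Since P[∪ A_i] ≤ 1/25 < 1, the complement has P[∩ A_i^c] ≥ 1 − 1/25 = 24/25 > 0, so some outcome avoids every A_i.

21·p = 1/25 ≈ 0.0400000; existence CERTIFIED by the union bound.


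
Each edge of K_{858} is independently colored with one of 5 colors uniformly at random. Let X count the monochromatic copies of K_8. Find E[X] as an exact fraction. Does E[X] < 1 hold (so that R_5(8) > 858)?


E[X] = C(858, 8) · 5^{1 − 28} = 7049584530256467771 · 5^{−27} = 7049584530256467771/7450580596923828125.
As a reduced fraction: E[X] = 7049584530256467771/7450580596923828125 ≈ 0.946.
Is E[X] < 1? YES.
Since E[X] < 1, there exists a 5-coloring of K_{858} with no monochromatic K_8; hence R_5(8) > 858.

E[X] = 7049584530256467771/7450580596923828125 ≈ 0.946; E[X] < 1, so R_5(8) > 858.


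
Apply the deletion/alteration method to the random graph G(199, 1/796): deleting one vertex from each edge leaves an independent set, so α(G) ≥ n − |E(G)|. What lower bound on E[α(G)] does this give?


E[|E(G)|] = C(199, 2)·p = 19701 · (1/796) = 99/4.
E[α(G)] ≥ n − E[|E(G)|] = 199 − 99/4 = 697/4.
Numerically: ≈ 174.250.
(This is only a lower bound; the true E[α(G)] may be larger.)

E[α(G)] ≥ 697/4 ≈ 174.250.


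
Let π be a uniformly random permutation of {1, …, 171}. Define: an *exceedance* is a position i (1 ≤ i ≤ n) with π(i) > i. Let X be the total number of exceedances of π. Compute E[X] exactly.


Write X = Σ_{i=1}^{171} X_i, where X_i = 1_{π(i) > i}.
For each fixed i, π(i) is uniform over {1, …, 171} (marginal of a uniform permutation), so P[π(i) > i] = (n − i)/n. Summing: Σ_{i=1}^{171} (n − i)/n = (0 + 1 + … + 170)/171 = 171(171 − 1)/(2·171) = (171 − 1)/2.
Hence E[X] = Σ_{i=1}^{171} (171 − i)/171 = 85 ≈ 85.0000.

E[X] = 85 = 85.0000.


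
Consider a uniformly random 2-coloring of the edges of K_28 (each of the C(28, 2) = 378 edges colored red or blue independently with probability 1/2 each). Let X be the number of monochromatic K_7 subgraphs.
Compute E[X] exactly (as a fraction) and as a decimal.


Let X = Σ_S X_S over the C(28, 7) = 1184040 subsets S of size 7, where X_S = 1 if the K_7 on S is monochromatic.
For a fixed S, the K_7 on S has C(7, 2) = 21 edges. P[all 21 edges red] = (1/2)^21, and likewise for blue, so P[monochromatic] = 2·(1/2)^21 = 2^{1 − 21} = 1/1048576.
Summing: E[X] = C(28, 7) · 2^{1 − 21} = 1184040 · 1/1048576 = 148005/131072.
Numerically: E[X] ≈ 1.1292.

E[X] = C(28,7)·2^(1−C(7,2)) = 148005/131072 ≈ 1.1292.


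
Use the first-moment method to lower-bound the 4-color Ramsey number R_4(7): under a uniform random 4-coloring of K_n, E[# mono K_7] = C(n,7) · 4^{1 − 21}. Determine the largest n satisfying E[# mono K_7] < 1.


We need C(n, 7) · 4^{1 − 21} < 1, i.e. C(n, 7) < 4^{21 − 1} = 1099511627776.
Check values of n near the boundary:
  n = 178: C(178, 7) = 996867063280; 996867063280 < 1099511627776? YES
  n = 179: C(179, 7) = 1037437234460; 1037437234460 < 1099511627776? YES
  n = 180: C(180, 7) = 1079414463600; 1079414463600 < 1099511627776? YES
  n = 181: C(181, 7) = 1122839183400; 1122839183400 < 1099511627776? NO
The largest n with C(n, 7) < 1099511627776 is n = 180 (where E[X] = 67463403975/68719476736 ≈ 0.9817217). Hence R_4(7) > 180, i.e. R_4(7) ≥ 181.

Largest n = 180; hence R_4(7) > 180.


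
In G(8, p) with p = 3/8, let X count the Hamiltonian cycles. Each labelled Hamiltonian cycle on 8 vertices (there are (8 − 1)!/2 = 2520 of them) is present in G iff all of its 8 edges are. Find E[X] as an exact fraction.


K_8 has (8 − 1)!/2 = 2520 labelled Hamiltonian cycles.
For each such Hamiltonian cycle H, let X_H = 1 if all 8 edges of H are present in G. Then P[X_H = 1] = p^{8} = (3/8)^{8} = 6561/16777216.
Summing the indicators: E[X] = Σ_H E[X_H] = 2520 · p^{8} = 2520 · 6561/16777216 = 2066715/2097152.
Numerically: E[X] ≈ 0.9855.

E[X] = 2520 · (3/8)^{8} = 2066715/2097152 ≈ 0.9855.


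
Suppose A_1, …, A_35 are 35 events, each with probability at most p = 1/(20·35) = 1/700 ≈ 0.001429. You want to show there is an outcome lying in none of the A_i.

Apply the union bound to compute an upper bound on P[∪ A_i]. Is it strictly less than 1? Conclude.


Union bound: P[∪_{i=1}^{35} A_i] ≤ Σ_i P[A_i] ≤ 35·p = 35·(1/700) = 1/20.
Numerically: 1/20 ≈ 0.050000.
Is 1/20 < 1? YES.
Since P[∪ A_i] ≤ 1/20 < 1, the complement has P[∩ A_i^c] ≥ 1 − 1/20 = 19/20 > 0, so some outcome avoids every A_i.

35·p = 1/20 ≈ 0.050000; existence CERTIFIED by the union bound.


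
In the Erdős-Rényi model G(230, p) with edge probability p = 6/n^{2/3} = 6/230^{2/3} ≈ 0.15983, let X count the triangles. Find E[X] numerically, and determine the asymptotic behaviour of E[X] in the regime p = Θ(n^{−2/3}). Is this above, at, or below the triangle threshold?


Number of potential triangles: C(230, 3) = 2001460.
Each occurs with probability p³ ≈ (0.15983)³ ≈ 4.0831758e-03.
By linearity: E[X] = C(230, 3)·p³ ≈ 2001460 · 4.0831758e-03 ≈ 8172.31304.
Since α = 2/3 < 1, p = c/n^{2/3} ≫ 1/n is above the triangle threshold p ~ 1/n. Asymptotically E[X] ~ (c³/6)·n^{3(1−α)} = (6³/6)·n^{1} → ∞; triangles are abundant w.h.p.

E[X] ≈ 8172.31304; in regime p = Θ(1/n^{2/3}) E[X] diverges (above the triangle threshold p ~ 1/n).


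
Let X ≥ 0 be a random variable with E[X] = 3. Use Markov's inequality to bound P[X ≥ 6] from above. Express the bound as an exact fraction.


μ = E[X] = 3, a = 6.
Markov: P[X ≥ 6] ≤ μ/a = (3)/6 = 1/2.
Numerically: ≈ 0.500000.
(Since a = 6 > μ = 3.000000, the bound 1/2 is < 1 and informative.)

P[X ≥ 6] ≤ 1/2 ≈ 0.500000.


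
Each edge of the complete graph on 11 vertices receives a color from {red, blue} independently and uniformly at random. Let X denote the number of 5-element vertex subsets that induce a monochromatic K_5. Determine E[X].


Let X = Σ_S X_S over the C(11, 5) = 462 subsets S of size 5, where X_S = 1 if the K_5 on S is monochromatic.
For a fixed S, the K_5 on S has C(5, 2) = 10 edges. P[all 10 edges red] = (1/2)^10, and likewise for blue, so P[monochromatic] = 2·(1/2)^10 = 2^{1 − 10} = 1/512.
By linearity of expectation: E[X] = C(11, 5) · 2^{1 − 10} = 462 · 1/512 = 231/256.
Numerically: E[X] ≈ 0.902.

E[X] = C(11,5)·2^(1−C(5,2)) = 231/256 ≈ 0.902.


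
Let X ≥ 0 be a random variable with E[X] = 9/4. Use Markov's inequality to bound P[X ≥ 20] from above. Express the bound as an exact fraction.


μ = E[X] = 9/4, a = 20.
Markov: P[X ≥ 20] ≤ μ/a = (9/4)/20 = 9/80.
Numerically: ≈ 0.112500.
(Since a = 20 > μ = 2.250000, the bound 9/80 is < 1 and informative.)

P[X ≥ 20] ≤ 9/80 ≈ 0.112500.


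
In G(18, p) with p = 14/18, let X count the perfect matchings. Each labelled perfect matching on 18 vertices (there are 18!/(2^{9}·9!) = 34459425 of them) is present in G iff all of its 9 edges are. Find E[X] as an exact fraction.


K_18 has 18!/(2^{9}·9!) = 34459425 labelled perfect matchings.
For each such perfect matching H, let X_H = 1 if all 9 edges of H are present in G. Then P[X_H = 1] = p^{9} = (7/9)^{9} = 40353607/387420489.
By linearity: E[X] = Σ_H E[X_H] = 34459425 · p^{9} = 34459425 · 40353607/387420489 = 17167433257975/4782969.
Numerically: E[X] ≈ 3.5893e+06.

E[X] = 34459425 · (7/9)^{9} = 17167433257975/4782969 ≈ 3.5893e+06.


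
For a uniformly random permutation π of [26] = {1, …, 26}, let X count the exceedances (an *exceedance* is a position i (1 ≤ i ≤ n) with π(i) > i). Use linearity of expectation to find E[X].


Write X = Σ_{i=1}^{26} X_i, where X_i = 1_{π(i) > i}.
For each fixed i, π(i) is uniform over {1, …, 26} (marginal of a uniform permutation), so P[π(i) > i] = (n − i)/n. Summing: Σ_{i=1}^{26} (n − i)/n = (0 + 1 + … + 25)/26 = 26(26 − 1)/(2·26) = (26 − 1)/2.
Hence E[X] = Σ_{i=1}^{26} (26 − i)/26 = 25/2 ≈ 12.500.

E[X] = 25/2 = 12.500.


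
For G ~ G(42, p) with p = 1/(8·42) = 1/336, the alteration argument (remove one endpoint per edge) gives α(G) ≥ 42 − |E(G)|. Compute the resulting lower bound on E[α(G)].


E[|E(G)|] = C(42, 2)·p = 861 · (1/336) = 41/16.
E[α(G)] ≥ n − E[|E(G)|] = 42 − 41/16 = 631/16.
Numerically: ≈ 39.4375.
(This is only a lower bound; the true E[α(G)] may be larger.)

E[α(G)] ≥ 631/16 ≈ 39.4375.


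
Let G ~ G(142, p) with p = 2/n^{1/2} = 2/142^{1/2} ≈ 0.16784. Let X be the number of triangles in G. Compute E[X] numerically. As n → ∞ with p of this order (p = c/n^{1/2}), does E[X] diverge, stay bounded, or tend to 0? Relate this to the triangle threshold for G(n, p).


Number of potential triangles: C(142, 3) = 467180.
Each occurs with probability p³ ≈ (0.16784)³ ≈ 4.7277823e-03.
By linearity: E[X] = C(142, 3)·p³ ≈ 467180 · 4.7277823e-03 ≈ 2208.72534.
Since α = 1/2 < 1, p = c/n^{1/2} ≫ 1/n is above the triangle threshold p ~ 1/n. Asymptotically E[X] ~ (c³/6)·n^{3(1−α)} = (2³/6)·n^{1.5} → ∞; triangles are abundant w.h.p.

E[X] ≈ 2208.72534; in regime p = Θ(1/n^{1/2}) E[X] diverges (above the triangle threshold p ~ 1/n).


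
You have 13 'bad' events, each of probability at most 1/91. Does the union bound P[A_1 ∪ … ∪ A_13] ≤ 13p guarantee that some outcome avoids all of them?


Union bound: P[∪_{i=1}^{13} A_i] ≤ Σ_i P[A_i] ≤ 13·p = 13·(1/91) = 1/7.
Numerically: 1/7 ≈ 0.143.
Is 1/7 < 1? YES.
Since P[∪ A_i] ≤ 1/7 < 1, the complement has P[∩ A_i^c] ≥ 1 − 1/7 = 6/7 > 0, so some outcome avoids every A_i.

13·p = 1/7 ≈ 0.143; existence CERTIFIED by the union bound.


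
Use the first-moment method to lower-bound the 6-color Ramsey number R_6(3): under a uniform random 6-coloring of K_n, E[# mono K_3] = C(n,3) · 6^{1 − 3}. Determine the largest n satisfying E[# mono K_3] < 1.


We need C(n, 3) · 6^{1 − 3} < 1, i.e. C(n, 3) < 6^{3 − 1} = 36.
Check values of n near the boundary:
  n = 3: C(3, 3) = 1; 1 < 36? YES
  n = 4: C(4, 3) = 4; 4 < 36? YES
  n = 5: C(5, 3) = 10; 10 < 36? YES
  n = 6: C(6, 3) = 20; 20 < 36? YES
  n = 7: C(7, 3) = 35; 35 < 36? YES
  n = 8: C(8, 3) = 56; 56 < 36? NO
  n = 9: C(9, 3) = 84; 84 < 36? NO
The largest n with C(n, 3) < 36 is n = 7 (where E[X] = 35/36 ≈ 0.972222). Hence R_6(3) > 7, i.e. R_6(3) ≥ 8.

Largest n = 7; hence R_6(3) > 7.


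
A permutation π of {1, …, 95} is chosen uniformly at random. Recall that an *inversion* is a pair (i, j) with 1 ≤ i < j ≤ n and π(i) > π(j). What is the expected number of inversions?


Write X = Σ X_I over the C(95, 2) = 4465 pairs i < j, with X_I the indicator of one inversion.
There are 4465 indicators.
For each fixed pair i < j, the values π(i) and π(j) are two distinct elements of {1, …, 95} in uniformly random order; by symmetry P[π(i) > π(j)] = 1/2.
By linearity: E[X] = 4465 · (1/2) = C(95, 2) · (1/2) = 4465/2 = 4465/2 ≈ 2232.5000.

E[X] = 4465/2 = 2232.5000.


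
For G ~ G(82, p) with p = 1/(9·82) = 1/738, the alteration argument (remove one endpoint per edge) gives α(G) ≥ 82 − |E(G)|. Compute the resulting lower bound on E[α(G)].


E[|E(G)|] = C(82, 2)·p = 3321 · (1/738) = 9/2.
E[α(G)] ≥ n − E[|E(G)|] = 82 − 9/2 = 155/2.
Numerically: ≈ 77.500000.
(This is only a lower bound; the true E[α(G)] may be larger.)

E[α(G)] ≥ 155/2 ≈ 77.500000.


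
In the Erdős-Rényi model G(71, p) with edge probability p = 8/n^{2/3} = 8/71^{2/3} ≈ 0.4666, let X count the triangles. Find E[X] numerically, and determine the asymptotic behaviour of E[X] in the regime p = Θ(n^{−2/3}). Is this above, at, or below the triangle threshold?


Number of potential triangles: C(71, 3) = 57155.
Each occurs with probability p³ ≈ (0.4666)³ ≈ 1.015671e-01.
By linearity: E[X] = C(71, 3)·p³ ≈ 57155 · 1.015671e-01 ≈ 5805.0704.
Since α = 2/3 < 1, p = c/n^{2/3} ≫ 1/n is above the triangle threshold p ~ 1/n. Asymptotically E[X] ~ (c³/6)·n^{3(1−α)} = (8³/6)·n^{1} → ∞; triangles are abundant w.h.p.

E[X] ≈ 5805.0704; in regime p = Θ(1/n^{2/3}) E[X] diverges (above the triangle threshold p ~ 1/n).


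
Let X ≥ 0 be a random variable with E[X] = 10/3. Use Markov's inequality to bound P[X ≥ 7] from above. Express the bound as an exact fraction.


μ = E[X] = 10/3, a = 7.
Markov: P[X ≥ 7] ≤ μ/a = (10/3)/7 = 10/21.
Numerically: ≈ 0.4762.
(Since a = 7 > μ = 3.3333, the bound 10/21 is < 1 and informative.)

P[X ≥ 7] ≤ 10/21 ≈ 0.4762.


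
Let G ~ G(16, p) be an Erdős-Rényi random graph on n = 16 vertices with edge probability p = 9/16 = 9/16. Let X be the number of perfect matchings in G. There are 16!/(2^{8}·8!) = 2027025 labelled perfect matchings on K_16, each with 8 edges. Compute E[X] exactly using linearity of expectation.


K_16 has 16!/(2^{8}·8!) = 2027025 labelled perfect matchings.
For each such perfect matching H, let X_H = 1 if all 8 edges of H are present in G. Then P[X_H = 1] = p^{8} = (9/16)^{8} = 43046721/4294967296.
By linearity: E[X] = Σ_H E[X_H] = 2027025 · p^{8} = 2027025 · 43046721/4294967296 = 87256779635025/4294967296.
Numerically: E[X] ≈ 20316.1.

E[X] = 2027025 · (9/16)^{8} = 87256779635025/4294967296 ≈ 20316.1.


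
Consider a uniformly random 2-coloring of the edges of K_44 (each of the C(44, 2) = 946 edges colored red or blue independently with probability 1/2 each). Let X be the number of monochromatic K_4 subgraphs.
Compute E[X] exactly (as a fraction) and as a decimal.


Let X = Σ_S X_S over the C(44, 4) = 135751 subsets S of size 4, where X_S = 1 if the K_4 on S is monochromatic.
For a fixed S, the K_4 on S has C(4, 2) = 6 edges. P[all 6 edges red] = (1/2)^6, and likewise for blue, so P[monochromatic] = 2·(1/2)^6 = 2^{1 − 6} = 1/32.
Summing: E[X] = C(44, 4) · 2^{1 − 6} = 135751 · 1/32 = 135751/32.
Numerically: E[X] ≈ 4242.219.

E[X] = C(44,4)·2^(1−C(4,2)) = 135751/32 ≈ 4242.219.


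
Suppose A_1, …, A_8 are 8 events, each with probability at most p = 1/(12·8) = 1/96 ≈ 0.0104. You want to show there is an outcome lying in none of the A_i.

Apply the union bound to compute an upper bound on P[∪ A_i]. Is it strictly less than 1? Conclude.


Union bound: P[∪_{i=1}^{8} A_i] ≤ Σ_i P[A_i] ≤ 8·p = 8·(1/96) = 1/12.
Numerically: 1/12 ≈ 0.0833.
Is 1/12 < 1? YES.
Since P[∪ A_i] ≤ 1/12 < 1, the complement has P[∩ A_i^c] ≥ 1 − 1/12 = 11/12 > 0, so some outcome avoids every A_i.

8·p = 1/12 ≈ 0.0833; existence CERTIFIED by the union bound.


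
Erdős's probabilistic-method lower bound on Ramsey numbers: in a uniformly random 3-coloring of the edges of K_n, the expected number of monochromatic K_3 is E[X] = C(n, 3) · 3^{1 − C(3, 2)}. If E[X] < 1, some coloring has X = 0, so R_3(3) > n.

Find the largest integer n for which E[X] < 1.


We need C(n, 3) · 3^{1 − 3} < 1, i.e. C(n, 3) < 3^{3 − 1} = 9.
Check values of n near the boundary:
  n = 3: C(3, 3) = 1; 1 < 9? YES
  n = 4: C(4, 3) = 4; 4 < 9? YES
  n = 5: C(5, 3) = 10; 10 < 9? NO
  n = 6: C(6, 3) = 20; 20 < 9? NO
  n = 7: C(7, 3) = 35; 35 < 9? NO
The largest n with C(n, 3) < 9 is n = 4 (where E[X] = 4/9 ≈ 0.444444). Hence R_3(3) > 4, i.e. R_3(3) ≥ 5.

Largest n = 4; hence R_3(3) > 4.


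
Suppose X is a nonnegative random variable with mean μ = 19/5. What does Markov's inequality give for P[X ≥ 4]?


μ = E[X] = 19/5, a = 4.
Markov: P[X ≥ 4] ≤ μ/a = (19/5)/4 = 19/20.
Numerically: ≈ 0.950000.
(Since a = 4 > μ = 3.800000, the bound 19/20 is < 1 and informative.)

P[X ≥ 4] ≤ 19/20 ≈ 0.950000.


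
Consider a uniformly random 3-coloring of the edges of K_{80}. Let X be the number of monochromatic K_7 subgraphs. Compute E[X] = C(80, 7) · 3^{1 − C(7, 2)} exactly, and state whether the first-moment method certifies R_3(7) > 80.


E[X] = C(80, 7) · 3^{1 − 21} = 3176716400 · 3^{−20} = 3176716400/3486784401.
As a reduced fraction: E[X] = 3176716400/3486784401 ≈ 0.9111.
Is E[X] < 1? YES.
Since E[X] < 1, there exists a 3-coloring of K_{80} with no monochromatic K_7; hence R_3(7) > 80.

E[X] = 3176716400/3486784401 ≈ 0.9111; E[X] < 1, so R_3(7) > 80.
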